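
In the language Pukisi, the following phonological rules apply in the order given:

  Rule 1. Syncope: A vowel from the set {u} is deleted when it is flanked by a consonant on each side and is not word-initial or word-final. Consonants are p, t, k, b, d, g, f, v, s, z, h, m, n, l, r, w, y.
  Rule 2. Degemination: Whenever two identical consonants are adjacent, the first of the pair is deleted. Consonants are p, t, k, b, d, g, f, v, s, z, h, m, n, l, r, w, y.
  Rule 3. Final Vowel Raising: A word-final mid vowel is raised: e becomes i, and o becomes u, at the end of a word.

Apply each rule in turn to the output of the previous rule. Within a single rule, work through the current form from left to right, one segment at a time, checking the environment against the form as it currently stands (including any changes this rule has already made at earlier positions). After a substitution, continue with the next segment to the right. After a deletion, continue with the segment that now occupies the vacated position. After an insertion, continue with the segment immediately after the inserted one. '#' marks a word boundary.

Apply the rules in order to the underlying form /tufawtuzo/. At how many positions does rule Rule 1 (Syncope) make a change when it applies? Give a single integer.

2

Rule 1 Syncope: [tufawtuzo] → [tfawtzo]
Rule 2 Degemination: no change — [tfawtzo]
Rule 3 Final Vowel Raising: [tfawtzo] → [tfawtzu]
Rule Rule 1 changed 2 position(s).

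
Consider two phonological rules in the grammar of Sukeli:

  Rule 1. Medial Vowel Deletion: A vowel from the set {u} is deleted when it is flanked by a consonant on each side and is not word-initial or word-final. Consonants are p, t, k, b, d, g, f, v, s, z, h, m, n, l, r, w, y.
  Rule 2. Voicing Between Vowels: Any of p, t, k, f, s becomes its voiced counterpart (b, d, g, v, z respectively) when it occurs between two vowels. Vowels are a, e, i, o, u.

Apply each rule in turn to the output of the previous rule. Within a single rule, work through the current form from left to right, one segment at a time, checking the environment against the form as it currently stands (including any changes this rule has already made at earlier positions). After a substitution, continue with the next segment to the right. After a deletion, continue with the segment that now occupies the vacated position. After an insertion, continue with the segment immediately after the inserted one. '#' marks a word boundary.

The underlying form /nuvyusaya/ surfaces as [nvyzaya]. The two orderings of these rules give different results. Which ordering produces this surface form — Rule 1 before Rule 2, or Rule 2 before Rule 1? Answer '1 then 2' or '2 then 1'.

2 then 1

Order 1 then 2:
  1 Medial Vowel Deletion: [nuvyusaya] → [nvysaya]
  2 Voicing Between Vowels: no change — [nvysaya]
  result: [nvysaya]
Order 2 then 1:
  2 Voicing Between Vowels: [nuvyusaya] → [nuvyuzaya]
  1 Medial Vowel Deletion: [nuvyuzaya] → [nvyzaya]
  result: [nvyzaya]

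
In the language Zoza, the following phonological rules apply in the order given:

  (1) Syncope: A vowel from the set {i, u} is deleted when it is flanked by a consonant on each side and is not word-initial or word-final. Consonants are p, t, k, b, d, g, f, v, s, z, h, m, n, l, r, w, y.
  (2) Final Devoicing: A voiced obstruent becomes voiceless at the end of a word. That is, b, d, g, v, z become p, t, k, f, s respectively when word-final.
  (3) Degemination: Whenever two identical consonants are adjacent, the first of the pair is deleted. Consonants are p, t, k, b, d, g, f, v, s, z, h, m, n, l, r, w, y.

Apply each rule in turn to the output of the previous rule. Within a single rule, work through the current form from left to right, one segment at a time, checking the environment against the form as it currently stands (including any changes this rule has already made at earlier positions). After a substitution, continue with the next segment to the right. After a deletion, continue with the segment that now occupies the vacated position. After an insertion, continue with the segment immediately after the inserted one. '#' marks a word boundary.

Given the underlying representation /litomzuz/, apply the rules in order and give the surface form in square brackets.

[ltomzs]

(1) Syncope: [litomzuz] → [ltomzz]
(2) Final Devoicing: [ltomzz] → [ltomzs]
(3) Degemination: no change — [ltomzs]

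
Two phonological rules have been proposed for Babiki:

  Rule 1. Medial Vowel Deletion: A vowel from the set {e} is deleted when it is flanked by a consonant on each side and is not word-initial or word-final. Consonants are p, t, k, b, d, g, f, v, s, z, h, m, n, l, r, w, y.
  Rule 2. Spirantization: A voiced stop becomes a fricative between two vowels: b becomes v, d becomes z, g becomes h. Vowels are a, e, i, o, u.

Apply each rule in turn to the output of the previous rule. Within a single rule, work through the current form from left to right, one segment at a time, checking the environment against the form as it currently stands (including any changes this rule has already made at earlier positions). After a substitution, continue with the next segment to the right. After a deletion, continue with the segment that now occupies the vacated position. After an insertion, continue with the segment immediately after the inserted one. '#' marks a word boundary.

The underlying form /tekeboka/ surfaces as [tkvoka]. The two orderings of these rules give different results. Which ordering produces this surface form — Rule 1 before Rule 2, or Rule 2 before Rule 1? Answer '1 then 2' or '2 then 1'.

Order 1 then 2:
  1 Medial Vowel Deletion: [tekeboka] → [tkboka]
  2 Spirantization: no change — [tkboka]
  result: [tkboka]
Order 2 then 1:
  2 Spirantization: [tekeboka] → [tekevoka]
  1 Medial Vowel Deletion: [tekevoka] → [tkvoka]
  result: [tkvoka]

2 then 1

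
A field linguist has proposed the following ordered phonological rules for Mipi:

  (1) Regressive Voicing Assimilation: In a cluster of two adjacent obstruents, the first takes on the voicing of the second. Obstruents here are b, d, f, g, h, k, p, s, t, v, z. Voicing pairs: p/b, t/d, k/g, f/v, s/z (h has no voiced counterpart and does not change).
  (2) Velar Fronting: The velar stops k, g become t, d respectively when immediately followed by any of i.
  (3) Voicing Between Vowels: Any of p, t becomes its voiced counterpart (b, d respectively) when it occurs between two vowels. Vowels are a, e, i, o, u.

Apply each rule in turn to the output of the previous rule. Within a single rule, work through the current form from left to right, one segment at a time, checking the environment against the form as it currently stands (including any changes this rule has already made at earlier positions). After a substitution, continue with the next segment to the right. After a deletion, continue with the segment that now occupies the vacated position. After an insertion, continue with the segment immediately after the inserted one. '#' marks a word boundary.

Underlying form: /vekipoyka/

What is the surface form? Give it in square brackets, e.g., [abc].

(1) Regressive Voicing Assimilation: no change — [vekipoyka]
(2) Velar Fronting: [vekipoyka] → [vetipoyka]
(3) Voicing Between Vowels: [vetipoyka] → [vediboyka]

[vediboyka]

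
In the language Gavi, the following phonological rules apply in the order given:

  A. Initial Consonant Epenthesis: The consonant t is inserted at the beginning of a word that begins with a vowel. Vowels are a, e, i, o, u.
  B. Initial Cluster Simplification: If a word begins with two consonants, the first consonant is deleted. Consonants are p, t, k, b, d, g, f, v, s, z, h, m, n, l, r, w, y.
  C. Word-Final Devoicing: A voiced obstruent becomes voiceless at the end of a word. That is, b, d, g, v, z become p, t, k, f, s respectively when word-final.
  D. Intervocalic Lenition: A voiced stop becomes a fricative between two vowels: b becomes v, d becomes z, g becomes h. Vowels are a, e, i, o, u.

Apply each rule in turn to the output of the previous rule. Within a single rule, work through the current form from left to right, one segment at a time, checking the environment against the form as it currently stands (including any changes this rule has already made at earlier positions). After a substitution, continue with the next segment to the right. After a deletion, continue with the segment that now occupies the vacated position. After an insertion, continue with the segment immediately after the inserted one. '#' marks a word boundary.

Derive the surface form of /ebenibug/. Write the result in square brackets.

[tevenivuk]

A Initial Consonant Epenthesis: [ebenibug] → [tebenibug]
B Initial Cluster Simplification: no change — [tebenibug]
C Word-Final Devoicing: [tebenibug] → [tebenibuk]
D Intervocalic Lenition: [tebenibuk] → [tevenivuk]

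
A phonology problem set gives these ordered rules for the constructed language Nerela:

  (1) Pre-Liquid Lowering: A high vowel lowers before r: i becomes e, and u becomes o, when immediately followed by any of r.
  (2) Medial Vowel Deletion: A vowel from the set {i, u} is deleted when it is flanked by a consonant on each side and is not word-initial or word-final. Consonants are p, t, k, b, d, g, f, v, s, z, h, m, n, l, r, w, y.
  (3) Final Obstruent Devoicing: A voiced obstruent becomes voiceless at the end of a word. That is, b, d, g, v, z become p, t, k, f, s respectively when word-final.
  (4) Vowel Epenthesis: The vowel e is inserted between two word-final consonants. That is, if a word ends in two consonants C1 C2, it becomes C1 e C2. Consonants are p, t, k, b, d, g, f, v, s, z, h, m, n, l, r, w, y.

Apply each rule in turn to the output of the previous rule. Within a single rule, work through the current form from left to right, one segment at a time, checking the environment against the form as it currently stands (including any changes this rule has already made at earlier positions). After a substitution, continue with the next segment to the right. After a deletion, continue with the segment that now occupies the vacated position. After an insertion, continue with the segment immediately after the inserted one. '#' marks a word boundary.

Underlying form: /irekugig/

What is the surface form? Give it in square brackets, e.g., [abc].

[erekgek]

(1) Pre-Liquid Lowering: [irekugig] → [erekugig]
(2) Medial Vowel Deletion: [erekugig] → [erekgg]
(3) Final Obstruent Devoicing: [erekgg] → [erekgk]
(4) Vowel Epenthesis: [erekgk] → [erekgek]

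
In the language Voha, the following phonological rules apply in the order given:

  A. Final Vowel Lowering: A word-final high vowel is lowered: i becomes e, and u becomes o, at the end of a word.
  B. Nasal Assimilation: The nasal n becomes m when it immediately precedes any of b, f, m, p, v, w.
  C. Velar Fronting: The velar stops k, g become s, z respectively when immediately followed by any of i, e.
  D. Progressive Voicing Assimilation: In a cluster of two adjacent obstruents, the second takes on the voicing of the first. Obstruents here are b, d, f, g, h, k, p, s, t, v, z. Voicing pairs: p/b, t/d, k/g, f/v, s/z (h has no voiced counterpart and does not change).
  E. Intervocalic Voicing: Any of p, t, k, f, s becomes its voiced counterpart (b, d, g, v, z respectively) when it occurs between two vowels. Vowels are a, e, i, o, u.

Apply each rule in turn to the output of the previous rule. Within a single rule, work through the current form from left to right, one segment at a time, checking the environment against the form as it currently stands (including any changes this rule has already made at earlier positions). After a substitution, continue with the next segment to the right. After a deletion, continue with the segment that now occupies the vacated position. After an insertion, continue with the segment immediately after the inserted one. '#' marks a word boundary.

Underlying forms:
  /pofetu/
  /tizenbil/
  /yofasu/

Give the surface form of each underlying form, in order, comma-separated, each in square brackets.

/pofetu/:
  A Final Vowel Lowering: [pofetu] → [pofeto]
  B Nasal Assimilation: no change — [pofeto]
  C Velar Fronting: no change — [pofeto]
  D Progressive Voicing Assimilation: no change — [pofeto]
  E Intervocalic Voicing: [pofeto] → [povedo]
/tizenbil/:
  A Final Vowel Lowering: no change — [tizenbil]
  B Nasal Assimilation: [tizenbil] → [tizembil]
  C Velar Fronting: no change — [tizembil]
  D Progressive Voicing Assimilation: no change — [tizembil]
  E Intervocalic Voicing: no change — [tizembil]
/yofasu/:
  A Final Vowel Lowering: [yofasu] → [yofaso]
  B Nasal Assimilation: no change — [yofaso]
  C Velar Fronting: no change — [yofaso]
  D Progressive Voicing Assimilation: no change — [yofaso]
  E Intervocalic Voicing: [yofaso] → [yovazo]

[povedo], [tizembil], [yovazo]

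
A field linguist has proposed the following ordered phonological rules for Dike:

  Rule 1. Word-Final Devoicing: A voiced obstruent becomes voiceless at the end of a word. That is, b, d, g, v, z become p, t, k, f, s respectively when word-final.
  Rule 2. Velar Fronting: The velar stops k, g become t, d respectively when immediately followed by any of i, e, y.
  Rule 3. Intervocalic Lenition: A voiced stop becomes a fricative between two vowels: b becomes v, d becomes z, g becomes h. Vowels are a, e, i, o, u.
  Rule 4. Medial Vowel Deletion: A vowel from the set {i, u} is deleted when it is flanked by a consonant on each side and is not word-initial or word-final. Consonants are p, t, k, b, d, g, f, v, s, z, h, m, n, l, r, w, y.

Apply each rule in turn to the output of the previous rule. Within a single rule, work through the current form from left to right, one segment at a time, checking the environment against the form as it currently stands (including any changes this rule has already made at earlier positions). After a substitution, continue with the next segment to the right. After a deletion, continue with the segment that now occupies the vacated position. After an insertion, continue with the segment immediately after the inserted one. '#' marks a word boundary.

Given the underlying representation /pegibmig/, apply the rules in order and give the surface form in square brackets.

Rule 1 Word-Final Devoicing: [pegibmig] → [pegibmik]
Rule 2 Velar Fronting: [pegibmik] → [pedibmik]
Rule 3 Intervocalic Lenition: [pedibmik] → [pezibmik]
Rule 4 Medial Vowel Deletion: [pezibmik] → [pezbmk]

[pezbmk]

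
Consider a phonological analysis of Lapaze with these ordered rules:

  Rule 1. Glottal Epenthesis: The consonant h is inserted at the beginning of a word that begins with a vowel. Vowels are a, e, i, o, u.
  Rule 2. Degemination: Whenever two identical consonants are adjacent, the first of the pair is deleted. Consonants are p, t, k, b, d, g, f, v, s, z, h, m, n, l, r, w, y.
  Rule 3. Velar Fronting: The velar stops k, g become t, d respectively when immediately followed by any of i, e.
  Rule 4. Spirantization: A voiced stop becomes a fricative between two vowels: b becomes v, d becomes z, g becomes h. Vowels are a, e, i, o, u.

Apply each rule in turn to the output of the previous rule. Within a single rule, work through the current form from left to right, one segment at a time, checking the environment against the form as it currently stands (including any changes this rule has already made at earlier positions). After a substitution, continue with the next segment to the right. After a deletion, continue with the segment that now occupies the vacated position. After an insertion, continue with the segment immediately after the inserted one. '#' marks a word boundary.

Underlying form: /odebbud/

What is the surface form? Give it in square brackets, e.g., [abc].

Rule 1 Glottal Epenthesis: [odebbud] → [hodebbud]
Rule 2 Degemination: [hodebbud] → [hodebud]
Rule 3 Velar Fronting: no change — [hodebud]
Rule 4 Spirantization: [hodebud] → [hozevud]

[hozevud]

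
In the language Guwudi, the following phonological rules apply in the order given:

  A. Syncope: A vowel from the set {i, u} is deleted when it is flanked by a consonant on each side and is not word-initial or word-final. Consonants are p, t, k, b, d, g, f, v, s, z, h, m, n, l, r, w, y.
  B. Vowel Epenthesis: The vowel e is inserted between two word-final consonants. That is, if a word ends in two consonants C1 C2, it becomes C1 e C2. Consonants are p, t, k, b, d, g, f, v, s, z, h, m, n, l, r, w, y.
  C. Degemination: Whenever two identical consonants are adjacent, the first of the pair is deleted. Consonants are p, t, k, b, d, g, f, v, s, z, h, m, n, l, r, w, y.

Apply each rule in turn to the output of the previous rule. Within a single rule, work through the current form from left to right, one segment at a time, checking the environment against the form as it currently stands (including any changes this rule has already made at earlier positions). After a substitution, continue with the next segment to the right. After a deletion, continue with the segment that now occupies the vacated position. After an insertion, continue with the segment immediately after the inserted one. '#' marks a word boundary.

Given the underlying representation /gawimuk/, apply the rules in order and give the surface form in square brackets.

A Syncope: [gawimuk] → [gawmk]
B Vowel Epenthesis: [gawmk] → [gawmek]
C Degemination: no change — [gawmek]

[gawmek]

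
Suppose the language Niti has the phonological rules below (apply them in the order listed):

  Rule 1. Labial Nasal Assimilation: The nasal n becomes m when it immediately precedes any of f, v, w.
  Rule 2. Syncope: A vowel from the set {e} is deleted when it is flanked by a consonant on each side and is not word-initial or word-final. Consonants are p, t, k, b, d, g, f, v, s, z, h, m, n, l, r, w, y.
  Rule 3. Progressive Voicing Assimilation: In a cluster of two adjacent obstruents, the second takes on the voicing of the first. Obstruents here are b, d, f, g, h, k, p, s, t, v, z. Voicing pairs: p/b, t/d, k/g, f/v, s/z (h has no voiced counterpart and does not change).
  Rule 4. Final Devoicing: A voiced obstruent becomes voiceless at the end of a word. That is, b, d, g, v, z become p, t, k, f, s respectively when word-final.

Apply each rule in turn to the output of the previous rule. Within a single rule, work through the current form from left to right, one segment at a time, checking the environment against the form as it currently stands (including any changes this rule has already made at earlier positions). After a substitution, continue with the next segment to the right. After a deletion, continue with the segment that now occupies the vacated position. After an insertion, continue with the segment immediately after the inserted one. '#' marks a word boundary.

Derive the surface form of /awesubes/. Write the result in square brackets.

[awsubs]

Rule 1 Labial Nasal Assimilation: no change — [awesubes]
Rule 2 Syncope: [awesubes] → [awsubs]
Rule 3 Progressive Voicing Assimilation: [awsubs] → [awsubz]
Rule 4 Final Devoicing: [awsubz] → [awsubs]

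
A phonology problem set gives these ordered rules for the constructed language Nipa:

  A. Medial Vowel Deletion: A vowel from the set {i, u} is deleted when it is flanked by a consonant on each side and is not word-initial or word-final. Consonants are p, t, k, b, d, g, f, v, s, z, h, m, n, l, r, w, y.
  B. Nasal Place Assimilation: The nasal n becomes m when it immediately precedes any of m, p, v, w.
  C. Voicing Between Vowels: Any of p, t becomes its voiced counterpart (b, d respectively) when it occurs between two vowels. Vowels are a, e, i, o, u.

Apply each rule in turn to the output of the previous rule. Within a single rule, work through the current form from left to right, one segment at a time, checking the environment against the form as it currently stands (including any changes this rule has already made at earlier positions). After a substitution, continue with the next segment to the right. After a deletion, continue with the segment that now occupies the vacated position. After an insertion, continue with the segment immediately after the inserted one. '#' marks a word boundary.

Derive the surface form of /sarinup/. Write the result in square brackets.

[sarmp]

A Medial Vowel Deletion: [sarinup] → [sarnp]
B Nasal Place Assimilation: [sarnp] → [sarmp]
C Voicing Between Vowels: no change — [sarmp]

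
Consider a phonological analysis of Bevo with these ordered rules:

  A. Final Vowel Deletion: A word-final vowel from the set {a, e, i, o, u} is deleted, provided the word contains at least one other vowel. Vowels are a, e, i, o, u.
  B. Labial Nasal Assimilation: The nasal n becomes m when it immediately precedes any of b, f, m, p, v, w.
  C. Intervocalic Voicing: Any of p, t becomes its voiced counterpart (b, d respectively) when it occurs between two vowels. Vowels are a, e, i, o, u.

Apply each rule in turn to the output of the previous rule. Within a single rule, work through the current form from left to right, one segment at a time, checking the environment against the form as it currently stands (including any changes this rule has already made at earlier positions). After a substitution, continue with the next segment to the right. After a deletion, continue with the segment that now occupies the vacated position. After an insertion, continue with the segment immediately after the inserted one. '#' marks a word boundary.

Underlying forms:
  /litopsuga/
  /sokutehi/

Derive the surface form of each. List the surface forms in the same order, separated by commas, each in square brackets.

/litopsuga/:
  A Final Vowel Deletion: [litopsuga] → [litopsug]
  B Labial Nasal Assimilation: no change — [litopsug]
  C Intervocalic Voicing: [litopsug] → [lidopsug]
/sokutehi/:
  A Final Vowel Deletion: [sokutehi] → [sokuteh]
  B Labial Nasal Assimilation: no change — [sokuteh]
  C Intervocalic Voicing: [sokuteh] → [sokudeh]

[lidopsug], [sokudeh]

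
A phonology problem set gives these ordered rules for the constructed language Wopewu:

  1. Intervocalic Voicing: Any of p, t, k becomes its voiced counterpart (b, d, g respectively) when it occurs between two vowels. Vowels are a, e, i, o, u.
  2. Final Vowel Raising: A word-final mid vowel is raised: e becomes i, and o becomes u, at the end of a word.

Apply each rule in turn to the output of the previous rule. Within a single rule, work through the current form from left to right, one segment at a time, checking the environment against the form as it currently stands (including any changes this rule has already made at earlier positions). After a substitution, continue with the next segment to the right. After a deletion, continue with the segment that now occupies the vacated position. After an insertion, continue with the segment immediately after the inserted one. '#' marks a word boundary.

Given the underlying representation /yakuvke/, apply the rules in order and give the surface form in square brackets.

[yaguvki]

1 Intervocalic Voicing: [yakuvke] → [yaguvke]
2 Final Vowel Raising: [yaguvke] → [yaguvki]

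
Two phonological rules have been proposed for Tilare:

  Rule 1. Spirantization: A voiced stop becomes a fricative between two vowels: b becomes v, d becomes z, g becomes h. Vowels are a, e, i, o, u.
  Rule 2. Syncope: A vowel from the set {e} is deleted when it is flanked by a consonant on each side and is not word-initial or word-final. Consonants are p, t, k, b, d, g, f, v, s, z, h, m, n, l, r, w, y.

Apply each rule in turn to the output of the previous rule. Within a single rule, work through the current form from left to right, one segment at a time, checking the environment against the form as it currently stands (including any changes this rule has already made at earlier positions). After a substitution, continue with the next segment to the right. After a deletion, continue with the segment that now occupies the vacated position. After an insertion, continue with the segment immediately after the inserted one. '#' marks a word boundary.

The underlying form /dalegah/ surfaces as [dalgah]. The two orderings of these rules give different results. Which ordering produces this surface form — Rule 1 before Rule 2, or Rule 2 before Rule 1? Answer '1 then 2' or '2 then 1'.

2 then 1

Order 1 then 2:
  1 Spirantization: [dalegah] → [dalehah]
  2 Syncope: [dalehah] → [dalhah]
  result: [dalhah]
Order 2 then 1:
  2 Syncope: [dalegah] → [dalgah]
  1 Spirantization: no change — [dalgah]
  result: [dalgah]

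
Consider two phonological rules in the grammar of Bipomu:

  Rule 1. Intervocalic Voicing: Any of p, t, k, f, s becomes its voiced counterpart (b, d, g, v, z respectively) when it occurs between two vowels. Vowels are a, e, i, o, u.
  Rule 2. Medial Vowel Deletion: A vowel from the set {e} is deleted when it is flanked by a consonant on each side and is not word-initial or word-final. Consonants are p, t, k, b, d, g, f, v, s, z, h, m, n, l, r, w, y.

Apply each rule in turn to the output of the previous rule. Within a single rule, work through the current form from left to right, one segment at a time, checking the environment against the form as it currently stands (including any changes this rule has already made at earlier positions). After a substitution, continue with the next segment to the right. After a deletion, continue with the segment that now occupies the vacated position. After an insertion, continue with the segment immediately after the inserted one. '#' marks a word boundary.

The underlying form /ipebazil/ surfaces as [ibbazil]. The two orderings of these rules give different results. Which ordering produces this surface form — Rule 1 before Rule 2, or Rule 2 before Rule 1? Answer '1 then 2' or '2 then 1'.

Order 1 then 2:
  1 Intervocalic Voicing: [ipebazil] → [ibebazil]
  2 Medial Vowel Deletion: [ibebazil] → [ibbazil]
  result: [ibbazil]
Order 2 then 1:
  2 Medial Vowel Deletion: [ipebazil] → [ipbazil]
  1 Intervocalic Voicing: no change — [ipbazil]
  result: [ipbazil]

1 then 2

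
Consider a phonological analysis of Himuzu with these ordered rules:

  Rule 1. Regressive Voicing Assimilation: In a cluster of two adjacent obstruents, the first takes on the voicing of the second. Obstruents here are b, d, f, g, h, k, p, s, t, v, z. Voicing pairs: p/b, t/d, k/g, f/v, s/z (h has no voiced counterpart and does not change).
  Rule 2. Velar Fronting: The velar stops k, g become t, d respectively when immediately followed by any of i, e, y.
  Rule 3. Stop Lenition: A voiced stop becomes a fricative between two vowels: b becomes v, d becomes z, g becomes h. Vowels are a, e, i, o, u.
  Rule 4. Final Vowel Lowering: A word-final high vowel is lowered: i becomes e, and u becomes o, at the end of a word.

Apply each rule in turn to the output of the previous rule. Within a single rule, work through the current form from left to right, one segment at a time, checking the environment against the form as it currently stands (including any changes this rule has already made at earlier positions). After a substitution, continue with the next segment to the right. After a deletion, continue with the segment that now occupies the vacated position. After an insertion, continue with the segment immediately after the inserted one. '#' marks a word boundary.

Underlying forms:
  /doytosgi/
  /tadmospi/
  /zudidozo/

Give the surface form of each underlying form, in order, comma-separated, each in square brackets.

/doytosgi/:
  Rule 1 Regressive Voicing Assimilation: [doytosgi] → [doytozgi]
  Rule 2 Velar Fronting: [doytozgi] → [doytozdi]
  Rule 3 Stop Lenition: no change — [doytozdi]
  Rule 4 Final Vowel Lowering: [doytozdi] → [doytozde]
/tadmospi/:
  Rule 1 Regressive Voicing Assimilation: no change — [tadmospi]
  Rule 2 Velar Fronting: no change — [tadmospi]
  Rule 3 Stop Lenition: no change — [tadmospi]
  Rule 4 Final Vowel Lowering: [tadmospi] → [tadmospe]
/zudidozo/:
  Rule 1 Regressive Voicing Assimilation: no change — [zudidozo]
  Rule 2 Velar Fronting: no change — [zudidozo]
  Rule 3 Stop Lenition: [zudidozo] → [zuzizozo]
  Rule 4 Final Vowel Lowering: no change — [zuzizozo]

[doytozde], [tadmospe], [zuzizozo]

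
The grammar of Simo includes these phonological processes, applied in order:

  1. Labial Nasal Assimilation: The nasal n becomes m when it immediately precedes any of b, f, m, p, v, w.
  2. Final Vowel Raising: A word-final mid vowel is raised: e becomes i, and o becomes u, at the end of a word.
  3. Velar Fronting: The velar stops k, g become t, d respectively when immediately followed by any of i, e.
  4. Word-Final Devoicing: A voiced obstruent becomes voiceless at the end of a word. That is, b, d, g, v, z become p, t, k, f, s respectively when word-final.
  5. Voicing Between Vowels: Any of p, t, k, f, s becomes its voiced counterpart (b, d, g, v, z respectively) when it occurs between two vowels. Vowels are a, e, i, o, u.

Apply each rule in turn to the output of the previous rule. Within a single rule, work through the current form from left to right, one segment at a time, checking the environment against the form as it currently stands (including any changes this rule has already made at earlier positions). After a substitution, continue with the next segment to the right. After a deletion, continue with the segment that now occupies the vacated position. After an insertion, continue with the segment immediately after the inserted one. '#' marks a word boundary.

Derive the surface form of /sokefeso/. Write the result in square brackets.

1 Labial Nasal Assimilation: no change — [sokefeso]
2 Final Vowel Raising: [sokefeso] → [sokefesu]
3 Velar Fronting: [sokefesu] → [sotefesu]
4 Word-Final Devoicing: no change — [sotefesu]
5 Voicing Between Vowels: [sotefesu] → [sodevezu]

[sodevezu]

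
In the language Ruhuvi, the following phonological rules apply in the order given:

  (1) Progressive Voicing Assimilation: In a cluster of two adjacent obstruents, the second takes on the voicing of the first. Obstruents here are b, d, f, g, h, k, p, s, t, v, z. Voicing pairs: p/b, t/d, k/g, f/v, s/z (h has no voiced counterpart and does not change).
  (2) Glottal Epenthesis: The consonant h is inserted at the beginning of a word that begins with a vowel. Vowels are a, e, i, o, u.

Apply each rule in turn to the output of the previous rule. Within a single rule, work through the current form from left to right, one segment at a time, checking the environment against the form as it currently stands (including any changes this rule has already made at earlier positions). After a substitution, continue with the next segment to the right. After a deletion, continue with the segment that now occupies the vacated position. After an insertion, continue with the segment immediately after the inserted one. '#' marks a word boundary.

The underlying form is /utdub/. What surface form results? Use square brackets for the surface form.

(1) Progressive Voicing Assimilation: [utdub] → [uttub]
(2) Glottal Epenthesis: [uttub] → [huttub]

[huttub]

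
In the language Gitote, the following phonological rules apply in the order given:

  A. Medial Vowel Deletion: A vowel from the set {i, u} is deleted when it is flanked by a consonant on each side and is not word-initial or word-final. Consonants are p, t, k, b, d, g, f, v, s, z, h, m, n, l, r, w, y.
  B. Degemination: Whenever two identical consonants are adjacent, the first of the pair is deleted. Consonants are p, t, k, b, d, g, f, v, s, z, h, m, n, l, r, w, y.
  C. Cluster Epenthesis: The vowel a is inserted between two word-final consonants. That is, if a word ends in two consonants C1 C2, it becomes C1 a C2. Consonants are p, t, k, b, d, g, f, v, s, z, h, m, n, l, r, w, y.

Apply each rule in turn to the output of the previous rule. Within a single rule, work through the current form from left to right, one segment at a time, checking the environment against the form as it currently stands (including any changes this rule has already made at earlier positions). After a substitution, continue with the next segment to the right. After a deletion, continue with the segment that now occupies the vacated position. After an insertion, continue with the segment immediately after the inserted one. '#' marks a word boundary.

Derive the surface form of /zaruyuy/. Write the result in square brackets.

A Medial Vowel Deletion: [zaruyuy] → [zaryy]
B Degemination: [zaryy] → [zary]
C Cluster Epenthesis: [zary] → [zaray]

[zaray]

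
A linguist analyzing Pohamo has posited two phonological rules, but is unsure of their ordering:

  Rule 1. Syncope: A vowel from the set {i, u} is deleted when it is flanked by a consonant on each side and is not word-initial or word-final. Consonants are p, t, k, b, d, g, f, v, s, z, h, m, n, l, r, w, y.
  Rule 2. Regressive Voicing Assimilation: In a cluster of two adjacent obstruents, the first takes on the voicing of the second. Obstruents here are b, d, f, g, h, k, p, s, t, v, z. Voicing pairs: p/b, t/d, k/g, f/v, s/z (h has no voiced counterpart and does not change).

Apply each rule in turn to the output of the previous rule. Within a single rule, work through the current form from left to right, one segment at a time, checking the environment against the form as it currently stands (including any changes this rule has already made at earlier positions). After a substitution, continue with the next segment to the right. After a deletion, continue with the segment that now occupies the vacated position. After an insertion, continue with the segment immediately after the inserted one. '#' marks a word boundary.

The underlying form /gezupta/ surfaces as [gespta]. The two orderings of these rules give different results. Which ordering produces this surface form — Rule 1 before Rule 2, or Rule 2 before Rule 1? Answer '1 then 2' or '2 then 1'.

1 then 2

Order 1 then 2:
  1 Syncope: [gezupta] → [gezpta]
  2 Regressive Voicing Assimilation: [gezpta] → [gespta]
  result: [gespta]
Order 2 then 1:
  2 Regressive Voicing Assimilation: no change — [gezupta]
  1 Syncope: [gezupta] → [gezpta]
  result: [gezpta]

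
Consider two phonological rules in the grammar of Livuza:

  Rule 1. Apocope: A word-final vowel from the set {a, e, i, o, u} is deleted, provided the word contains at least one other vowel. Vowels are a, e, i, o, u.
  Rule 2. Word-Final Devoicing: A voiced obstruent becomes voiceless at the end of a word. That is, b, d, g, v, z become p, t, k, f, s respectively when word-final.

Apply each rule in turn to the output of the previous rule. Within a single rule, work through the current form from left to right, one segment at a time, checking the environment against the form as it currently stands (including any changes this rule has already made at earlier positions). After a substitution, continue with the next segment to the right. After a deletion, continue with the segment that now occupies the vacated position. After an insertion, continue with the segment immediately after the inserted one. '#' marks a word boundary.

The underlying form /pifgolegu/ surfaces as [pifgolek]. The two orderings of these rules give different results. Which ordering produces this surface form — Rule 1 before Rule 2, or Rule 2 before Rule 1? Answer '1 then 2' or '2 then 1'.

Order 1 then 2:
  1 Apocope: [pifgolegu] → [pifgoleg]
  2 Word-Final Devoicing: [pifgoleg] → [pifgolek]
  result: [pifgolek]
Order 2 then 1:
  2 Word-Final Devoicing: no change — [pifgolegu]
  1 Apocope: [pifgolegu] → [pifgoleg]
  result: [pifgoleg]

1 then 2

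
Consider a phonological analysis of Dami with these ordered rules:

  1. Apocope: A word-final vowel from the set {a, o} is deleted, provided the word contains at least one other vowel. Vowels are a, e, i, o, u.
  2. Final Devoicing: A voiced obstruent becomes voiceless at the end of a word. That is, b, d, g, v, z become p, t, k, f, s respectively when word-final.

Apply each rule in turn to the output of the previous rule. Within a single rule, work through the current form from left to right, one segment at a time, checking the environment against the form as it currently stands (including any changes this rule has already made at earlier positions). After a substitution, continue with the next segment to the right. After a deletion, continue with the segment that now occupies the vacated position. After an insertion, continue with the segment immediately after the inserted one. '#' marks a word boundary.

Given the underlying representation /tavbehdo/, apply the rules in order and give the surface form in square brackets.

1 Apocope: [tavbehdo] → [tavbehd]
2 Final Devoicing: [tavbehd] → [tavbeht]

[tavbeht]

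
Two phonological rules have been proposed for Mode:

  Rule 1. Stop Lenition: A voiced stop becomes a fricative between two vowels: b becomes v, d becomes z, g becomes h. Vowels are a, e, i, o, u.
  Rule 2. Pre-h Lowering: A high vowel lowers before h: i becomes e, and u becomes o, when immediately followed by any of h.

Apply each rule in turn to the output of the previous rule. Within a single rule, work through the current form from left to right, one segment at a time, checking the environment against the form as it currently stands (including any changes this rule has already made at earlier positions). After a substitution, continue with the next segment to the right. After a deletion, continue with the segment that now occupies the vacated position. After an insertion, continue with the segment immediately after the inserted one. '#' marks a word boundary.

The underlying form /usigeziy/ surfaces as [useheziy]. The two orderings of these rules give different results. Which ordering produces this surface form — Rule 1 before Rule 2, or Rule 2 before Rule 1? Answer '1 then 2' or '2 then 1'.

1 then 2

Order 1 then 2:
  1 Stop Lenition: [usigeziy] → [usiheziy]
  2 Pre-h Lowering: [usiheziy] → [useheziy]
  result: [useheziy]
Order 2 then 1:
  2 Pre-h Lowering: no change — [usigeziy]
  1 Stop Lenition: [usigeziy] → [usiheziy]
  result: [usiheziy]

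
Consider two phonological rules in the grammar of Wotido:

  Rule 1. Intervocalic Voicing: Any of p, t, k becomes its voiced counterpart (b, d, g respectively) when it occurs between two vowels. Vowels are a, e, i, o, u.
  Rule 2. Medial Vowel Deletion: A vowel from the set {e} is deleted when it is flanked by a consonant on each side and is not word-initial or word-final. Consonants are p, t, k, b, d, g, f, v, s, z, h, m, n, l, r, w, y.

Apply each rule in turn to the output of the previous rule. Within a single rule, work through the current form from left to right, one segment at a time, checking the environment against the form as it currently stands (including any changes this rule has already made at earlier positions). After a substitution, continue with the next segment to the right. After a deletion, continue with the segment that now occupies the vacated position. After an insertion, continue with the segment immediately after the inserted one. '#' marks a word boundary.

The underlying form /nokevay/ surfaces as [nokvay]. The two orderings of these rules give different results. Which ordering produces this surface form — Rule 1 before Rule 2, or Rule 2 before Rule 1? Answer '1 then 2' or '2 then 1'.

2 then 1

Order 1 then 2:
  1 Intervocalic Voicing: [nokevay] → [nogevay]
  2 Medial Vowel Deletion: [nogevay] → [nogvay]
  result: [nogvay]
Order 2 then 1:
  2 Medial Vowel Deletion: [nokevay] → [nokvay]
  1 Intervocalic Voicing: no change — [nokvay]
  result: [nokvay]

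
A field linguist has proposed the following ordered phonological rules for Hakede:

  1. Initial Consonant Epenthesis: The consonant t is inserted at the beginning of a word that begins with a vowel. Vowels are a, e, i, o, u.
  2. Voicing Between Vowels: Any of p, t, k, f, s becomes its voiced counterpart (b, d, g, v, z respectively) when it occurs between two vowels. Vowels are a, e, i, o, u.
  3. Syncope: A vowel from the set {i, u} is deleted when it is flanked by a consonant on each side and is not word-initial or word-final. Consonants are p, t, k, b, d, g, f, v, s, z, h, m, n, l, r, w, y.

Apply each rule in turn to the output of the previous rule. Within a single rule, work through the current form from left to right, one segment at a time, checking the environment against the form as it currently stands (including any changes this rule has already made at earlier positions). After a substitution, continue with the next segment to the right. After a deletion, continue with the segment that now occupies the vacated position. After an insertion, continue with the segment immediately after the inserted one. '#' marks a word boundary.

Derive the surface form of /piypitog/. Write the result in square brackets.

1 Initial Consonant Epenthesis: no change — [piypitog]
2 Voicing Between Vowels: [piypitog] → [piypidog]
3 Syncope: [piypidog] → [pypdog]

[pypdog]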